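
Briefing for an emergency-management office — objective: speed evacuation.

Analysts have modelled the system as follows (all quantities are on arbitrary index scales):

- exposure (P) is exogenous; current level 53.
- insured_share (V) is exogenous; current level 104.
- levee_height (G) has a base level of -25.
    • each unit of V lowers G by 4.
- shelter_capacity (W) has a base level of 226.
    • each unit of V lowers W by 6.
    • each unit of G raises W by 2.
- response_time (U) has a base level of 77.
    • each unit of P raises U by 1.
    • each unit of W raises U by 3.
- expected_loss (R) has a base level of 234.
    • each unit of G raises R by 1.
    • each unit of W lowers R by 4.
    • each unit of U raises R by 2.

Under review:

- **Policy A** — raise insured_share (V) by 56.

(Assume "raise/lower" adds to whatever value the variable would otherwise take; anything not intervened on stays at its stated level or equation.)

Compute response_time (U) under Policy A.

-6062

Policy A (V + 56):
  P = 53
  V = 104 + 56 = 160
  G = -25 − 4·160 = -665
  W = 226 − 6·160 + 2·(-665) = -2064
  U = 77 + 53 + 3·(-2064) = -6062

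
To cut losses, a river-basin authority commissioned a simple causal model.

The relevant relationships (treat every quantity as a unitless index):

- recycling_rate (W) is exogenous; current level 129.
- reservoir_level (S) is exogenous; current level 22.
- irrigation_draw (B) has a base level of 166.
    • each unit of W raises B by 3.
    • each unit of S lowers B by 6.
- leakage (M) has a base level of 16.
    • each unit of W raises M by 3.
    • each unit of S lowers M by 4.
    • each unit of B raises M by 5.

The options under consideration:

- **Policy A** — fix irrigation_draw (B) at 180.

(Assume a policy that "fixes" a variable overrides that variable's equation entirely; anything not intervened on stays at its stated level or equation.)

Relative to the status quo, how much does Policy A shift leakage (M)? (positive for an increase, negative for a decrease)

Baseline:
  W = 129
  S = 22
  B = 166 + 3·129 − 6·22 = 421
  M = 16 + 3·129 − 4·22 + 5·421 = 2420
Policy A (B := 180):
  W = 129
  S = 22
  B = 180
  M = 16 + 3·129 − 4·22 + 5·180 = 1215
Change in M: 1215 − 2420 = -1205

-1205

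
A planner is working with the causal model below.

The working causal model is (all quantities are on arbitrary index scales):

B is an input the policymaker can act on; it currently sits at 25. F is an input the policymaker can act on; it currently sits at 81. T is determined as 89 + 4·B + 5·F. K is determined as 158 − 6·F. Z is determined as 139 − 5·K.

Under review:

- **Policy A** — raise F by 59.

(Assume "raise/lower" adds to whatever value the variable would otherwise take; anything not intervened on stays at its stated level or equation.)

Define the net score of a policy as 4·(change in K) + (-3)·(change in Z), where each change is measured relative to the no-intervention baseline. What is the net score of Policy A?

Baseline:
  F = 81
  K = 158 − 6·81 = -328
  Z = 139 − 5·(-328) = 1779
Policy A (F + 59):
  F = 81 + 59 = 140
  K = 158 − 6·140 = -682
  Z = 139 − 5·(-682) = 3549
ΔK = -682 − (-328) = -354; ΔZ = 3549 − 1779 = 1770
Score = 4·(-354) + (-3)·1770 = -6726

-6726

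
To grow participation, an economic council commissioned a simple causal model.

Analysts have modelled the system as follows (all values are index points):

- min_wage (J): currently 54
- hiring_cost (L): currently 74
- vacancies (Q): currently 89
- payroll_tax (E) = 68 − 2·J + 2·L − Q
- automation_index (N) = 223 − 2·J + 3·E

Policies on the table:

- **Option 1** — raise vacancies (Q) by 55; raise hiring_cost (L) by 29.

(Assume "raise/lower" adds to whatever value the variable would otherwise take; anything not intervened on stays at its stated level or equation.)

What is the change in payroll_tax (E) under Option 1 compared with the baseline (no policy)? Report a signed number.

Baseline:
  J = 54
  L = 74
  Q = 89
  E = 68 − 2·54 + 2·74 − 89 = 19
Option 1 (Q + 55, L + 29):
  J = 54
  L = 74 + 29 = 103
  Q = 89 + 55 = 144
  E = 68 − 2·54 + 2·103 − 144 = 22
Change in E: 22 − 19 = 3

3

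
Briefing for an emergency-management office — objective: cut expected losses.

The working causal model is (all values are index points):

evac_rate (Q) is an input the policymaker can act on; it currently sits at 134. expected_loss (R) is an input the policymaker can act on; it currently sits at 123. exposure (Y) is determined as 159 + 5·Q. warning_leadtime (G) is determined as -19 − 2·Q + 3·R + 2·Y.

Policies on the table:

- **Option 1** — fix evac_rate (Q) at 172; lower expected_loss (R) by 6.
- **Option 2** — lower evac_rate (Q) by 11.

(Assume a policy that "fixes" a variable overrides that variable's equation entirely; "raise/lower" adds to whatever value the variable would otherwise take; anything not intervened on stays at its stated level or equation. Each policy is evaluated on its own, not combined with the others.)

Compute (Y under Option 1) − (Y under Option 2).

245

Option 1 (Q := 172, R − 6):
  Q = 172
  Y = 159 + 5·172 = 1019
Option 2 (Q − 11):
  Q = 134 − 11 = 123
  Y = 159 + 5·123 = 774
Y: 1019 − 774 = 245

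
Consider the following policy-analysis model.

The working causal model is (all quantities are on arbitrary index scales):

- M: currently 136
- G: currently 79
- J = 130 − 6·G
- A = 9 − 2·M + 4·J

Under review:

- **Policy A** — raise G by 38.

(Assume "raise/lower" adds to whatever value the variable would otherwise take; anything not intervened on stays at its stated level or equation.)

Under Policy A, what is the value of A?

-2551

Policy A (G + 38):
  M = 136
  G = 79 + 38 = 117
  J = 130 − 6·117 = -572
  A = 9 − 2·136 + 4·(-572) = -2551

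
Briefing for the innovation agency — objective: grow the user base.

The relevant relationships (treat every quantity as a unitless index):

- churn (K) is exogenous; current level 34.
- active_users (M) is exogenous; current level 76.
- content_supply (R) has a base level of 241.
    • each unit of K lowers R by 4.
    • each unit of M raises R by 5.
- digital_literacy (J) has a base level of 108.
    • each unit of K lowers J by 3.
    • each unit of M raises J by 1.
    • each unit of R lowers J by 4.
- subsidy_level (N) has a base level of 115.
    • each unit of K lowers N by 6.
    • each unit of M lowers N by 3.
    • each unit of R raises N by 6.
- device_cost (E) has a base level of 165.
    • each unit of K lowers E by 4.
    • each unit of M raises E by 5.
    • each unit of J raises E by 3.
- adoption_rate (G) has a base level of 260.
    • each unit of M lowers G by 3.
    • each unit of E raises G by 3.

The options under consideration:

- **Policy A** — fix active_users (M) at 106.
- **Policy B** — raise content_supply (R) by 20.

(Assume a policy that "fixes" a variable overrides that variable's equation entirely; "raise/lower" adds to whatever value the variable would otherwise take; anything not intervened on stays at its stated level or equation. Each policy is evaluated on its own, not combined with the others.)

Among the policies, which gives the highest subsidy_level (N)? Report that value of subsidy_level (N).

3403

Policy A (M := 106):
  K = 34
  M = 106
  R = 241 − 4·34 + 5·106 = 635
  N = 115 − 6·34 − 3·106 + 6·635 = 3403
Policy B (R + 20):
  K = 34
  M = 76
  R = 241 − 4·34 + 5·76 (+20 from intervention) = 505
  N = 115 − 6·34 − 3·76 + 6·505 = 2713
Comparing — Policy A: N=3403, Policy B: N=2713. Highest is 3403 (Policy A).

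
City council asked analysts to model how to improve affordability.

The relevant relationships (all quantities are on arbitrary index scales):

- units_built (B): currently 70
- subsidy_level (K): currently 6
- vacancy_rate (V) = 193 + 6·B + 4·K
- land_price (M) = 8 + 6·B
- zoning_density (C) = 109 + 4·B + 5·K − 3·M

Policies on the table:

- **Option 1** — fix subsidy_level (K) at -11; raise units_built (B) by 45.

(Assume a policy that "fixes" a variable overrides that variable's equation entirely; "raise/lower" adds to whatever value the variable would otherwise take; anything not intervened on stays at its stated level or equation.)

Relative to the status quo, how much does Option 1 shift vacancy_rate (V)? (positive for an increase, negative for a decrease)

202

Baseline:
  B = 70
  K = 6
  V = 193 + 6·70 + 4·6 = 637
Option 1 (K := -11, B + 45):
  B = 70 + 45 = 115
  K = -11
  V = 193 + 6·115 + 4·(-11) = 839
Change in V: 839 − 637 = 202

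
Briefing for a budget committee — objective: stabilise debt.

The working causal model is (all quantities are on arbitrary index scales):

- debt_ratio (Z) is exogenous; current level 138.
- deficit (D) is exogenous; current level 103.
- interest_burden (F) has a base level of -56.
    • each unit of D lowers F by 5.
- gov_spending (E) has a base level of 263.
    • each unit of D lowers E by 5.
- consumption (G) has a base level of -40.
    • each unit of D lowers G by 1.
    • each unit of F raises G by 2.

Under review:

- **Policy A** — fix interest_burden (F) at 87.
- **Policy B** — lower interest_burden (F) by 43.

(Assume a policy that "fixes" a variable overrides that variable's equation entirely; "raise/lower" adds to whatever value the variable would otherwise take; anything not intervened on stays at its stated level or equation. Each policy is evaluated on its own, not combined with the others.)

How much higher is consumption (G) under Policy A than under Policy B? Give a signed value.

1402

Policy A (F := 87):
  D = 103
  F = 87
  G = -40 − 103 + 2·87 = 31
Policy B (F − 43):
  D = 103
  F = -56 − 5·103 (−43 from intervention) = -614
  G = -40 − 103 + 2·(-614) = -1371
G: 31 − (-1371) = 1402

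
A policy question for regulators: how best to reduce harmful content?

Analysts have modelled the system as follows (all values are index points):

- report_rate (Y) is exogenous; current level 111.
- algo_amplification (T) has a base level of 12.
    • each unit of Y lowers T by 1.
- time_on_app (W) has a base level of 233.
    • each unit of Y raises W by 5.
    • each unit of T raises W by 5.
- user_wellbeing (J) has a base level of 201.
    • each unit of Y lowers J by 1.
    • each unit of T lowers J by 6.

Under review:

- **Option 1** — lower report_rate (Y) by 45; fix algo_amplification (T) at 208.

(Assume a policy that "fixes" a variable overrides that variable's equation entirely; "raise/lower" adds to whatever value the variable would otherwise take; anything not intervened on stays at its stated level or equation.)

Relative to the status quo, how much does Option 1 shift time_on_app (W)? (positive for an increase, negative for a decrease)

1310

Baseline:
  Y = 111
  T = 12 − 111 = -99
  W = 233 + 5·111 + 5·(-99) = 293
Option 1 (Y − 45, T := 208):
  Y = 111 − 45 = 66
  T = 208
  W = 233 + 5·66 + 5·208 = 1603
Change in W: 1603 − 293 = 1310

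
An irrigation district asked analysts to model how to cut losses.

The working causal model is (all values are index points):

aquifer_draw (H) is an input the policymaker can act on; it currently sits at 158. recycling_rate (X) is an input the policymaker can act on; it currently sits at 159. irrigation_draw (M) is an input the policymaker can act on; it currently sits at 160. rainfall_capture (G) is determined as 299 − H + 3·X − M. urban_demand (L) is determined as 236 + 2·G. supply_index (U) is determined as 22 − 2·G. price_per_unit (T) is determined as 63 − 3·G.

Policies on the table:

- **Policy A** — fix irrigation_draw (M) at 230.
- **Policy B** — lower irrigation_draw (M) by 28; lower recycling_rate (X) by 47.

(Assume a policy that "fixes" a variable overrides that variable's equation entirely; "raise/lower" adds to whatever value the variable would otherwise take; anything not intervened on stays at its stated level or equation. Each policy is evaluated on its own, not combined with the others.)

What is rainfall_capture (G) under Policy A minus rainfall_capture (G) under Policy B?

Policy A (M := 230):
  H = 158
  X = 159
  M = 230
  G = 299 − 158 + 3·159 − 230 = 388
Policy B (M − 28, X − 47):
  H = 158
  X = 159 − 47 = 112
  M = 160 − 28 = 132
  G = 299 − 158 + 3·112 − 132 = 345
G: 388 − 345 = 43

43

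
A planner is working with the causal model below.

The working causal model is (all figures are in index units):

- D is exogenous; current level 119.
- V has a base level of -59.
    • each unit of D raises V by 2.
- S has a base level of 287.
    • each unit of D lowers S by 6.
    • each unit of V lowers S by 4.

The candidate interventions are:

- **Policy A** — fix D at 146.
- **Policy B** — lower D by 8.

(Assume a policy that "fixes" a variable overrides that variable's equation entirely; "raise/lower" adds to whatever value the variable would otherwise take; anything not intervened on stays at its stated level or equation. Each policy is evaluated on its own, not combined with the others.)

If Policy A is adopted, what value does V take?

233

Policy A (D := 146):
  D = 146
  V = -59 + 2·146 = 233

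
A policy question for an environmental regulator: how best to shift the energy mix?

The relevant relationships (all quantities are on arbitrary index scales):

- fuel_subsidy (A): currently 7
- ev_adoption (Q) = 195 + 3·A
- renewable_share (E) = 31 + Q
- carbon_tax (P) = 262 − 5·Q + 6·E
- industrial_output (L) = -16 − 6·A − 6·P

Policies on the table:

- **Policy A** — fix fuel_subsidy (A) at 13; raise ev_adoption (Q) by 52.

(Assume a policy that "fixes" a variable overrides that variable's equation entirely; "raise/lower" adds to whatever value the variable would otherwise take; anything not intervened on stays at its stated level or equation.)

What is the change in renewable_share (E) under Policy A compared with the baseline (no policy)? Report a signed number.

Baseline:
  A = 7
  Q = 195 + 3·7 = 216
  E = 31 + 216 = 247
Policy A (A := 13, Q + 52):
  A = 13
  Q = 195 + 3·13 (+52 from intervention) = 286
  E = 31 + 286 = 317
Change in E: 317 − 247 = 70

70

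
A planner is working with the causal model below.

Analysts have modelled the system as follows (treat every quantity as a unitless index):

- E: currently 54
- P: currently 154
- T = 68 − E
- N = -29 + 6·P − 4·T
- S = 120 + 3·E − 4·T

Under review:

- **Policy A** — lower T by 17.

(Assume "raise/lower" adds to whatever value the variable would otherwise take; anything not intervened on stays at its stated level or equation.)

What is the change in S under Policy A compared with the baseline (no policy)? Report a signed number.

Baseline:
  E = 54
  T = 68 − 54 = 14
  S = 120 + 3·54 − 4·14 = 226
Policy A (T − 17):
  E = 54
  T = 68 − 54 (−17 from intervention) = -3
  S = 120 + 3·54 − 4·(-3) = 294
Change in S: 294 − 226 = 68

68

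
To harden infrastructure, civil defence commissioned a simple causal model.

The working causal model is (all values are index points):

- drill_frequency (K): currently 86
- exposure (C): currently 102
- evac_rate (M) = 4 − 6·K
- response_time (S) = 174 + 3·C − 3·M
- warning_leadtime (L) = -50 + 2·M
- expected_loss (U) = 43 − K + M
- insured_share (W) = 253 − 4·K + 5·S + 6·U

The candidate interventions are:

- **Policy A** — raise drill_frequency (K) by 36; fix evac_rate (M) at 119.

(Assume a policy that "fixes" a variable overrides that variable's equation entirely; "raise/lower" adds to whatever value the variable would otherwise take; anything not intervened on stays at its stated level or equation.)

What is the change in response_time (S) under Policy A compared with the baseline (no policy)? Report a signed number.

Baseline:
  K = 86
  C = 102
  M = 4 − 6·86 = -512
  S = 174 + 3·102 − 3·(-512) = 2016
Policy A (K + 36, M := 119):
  K = 86 + 36 = 122
  C = 102
  M = 119
  S = 174 + 3·102 − 3·119 = 123
Change in S: 123 − 2016 = -1893

-1893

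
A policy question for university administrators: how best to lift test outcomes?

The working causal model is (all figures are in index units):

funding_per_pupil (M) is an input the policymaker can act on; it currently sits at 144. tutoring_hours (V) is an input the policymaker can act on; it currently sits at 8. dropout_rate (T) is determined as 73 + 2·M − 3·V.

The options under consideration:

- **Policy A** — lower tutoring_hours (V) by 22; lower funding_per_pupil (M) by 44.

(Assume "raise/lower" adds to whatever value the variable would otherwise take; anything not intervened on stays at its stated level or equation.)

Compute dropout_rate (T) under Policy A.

315

Policy A (V − 22, M − 44):
  M = 144 − 44 = 100
  V = 8 − 22 = -14
  T = 73 + 2·100 − 3·(-14) = 315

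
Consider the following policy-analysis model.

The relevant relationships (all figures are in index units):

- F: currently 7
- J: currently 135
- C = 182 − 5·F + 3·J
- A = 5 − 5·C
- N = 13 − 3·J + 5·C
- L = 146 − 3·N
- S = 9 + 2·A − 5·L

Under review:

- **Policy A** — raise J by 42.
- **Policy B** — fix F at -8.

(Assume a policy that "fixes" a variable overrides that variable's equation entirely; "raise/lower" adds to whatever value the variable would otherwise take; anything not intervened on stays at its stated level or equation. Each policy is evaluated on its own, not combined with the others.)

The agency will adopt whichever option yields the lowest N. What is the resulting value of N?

2743

Policy A (J + 42):
  F = 7
  J = 135 + 42 = 177
  C = 182 − 5·7 + 3·177 = 678
  N = 13 − 3·177 + 5·678 = 2872
Policy B (F := -8):
  F = -8
  J = 135
  C = 182 − 5·(-8) + 3·135 = 627
  N = 13 − 3·135 + 5·627 = 2743
Comparing — Policy A: N=2872, Policy B: N=2743. Lowest is 2743 (Policy B).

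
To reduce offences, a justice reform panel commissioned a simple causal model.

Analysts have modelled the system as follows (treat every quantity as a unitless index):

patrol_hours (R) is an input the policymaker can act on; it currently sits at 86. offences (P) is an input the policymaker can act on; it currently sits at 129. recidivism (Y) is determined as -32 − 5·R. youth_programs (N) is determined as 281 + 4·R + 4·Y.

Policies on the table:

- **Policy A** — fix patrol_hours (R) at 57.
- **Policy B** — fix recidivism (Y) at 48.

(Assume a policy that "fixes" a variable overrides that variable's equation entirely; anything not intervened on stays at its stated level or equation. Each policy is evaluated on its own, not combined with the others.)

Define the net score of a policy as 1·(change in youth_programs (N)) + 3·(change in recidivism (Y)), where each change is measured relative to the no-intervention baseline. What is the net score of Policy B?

3570

Baseline:
  R = 86
  Y = -32 − 5·86 = -462
  N = 281 + 4·86 + 4·(-462) = -1223
Policy B (Y := 48):
  R = 86
  Y = 48
  N = 281 + 4·86 + 4·48 = 817
ΔN = 817 − (-1223) = 2040; ΔY = 48 − (-462) = 510
Score = 1·2040 + 3·510 = 3570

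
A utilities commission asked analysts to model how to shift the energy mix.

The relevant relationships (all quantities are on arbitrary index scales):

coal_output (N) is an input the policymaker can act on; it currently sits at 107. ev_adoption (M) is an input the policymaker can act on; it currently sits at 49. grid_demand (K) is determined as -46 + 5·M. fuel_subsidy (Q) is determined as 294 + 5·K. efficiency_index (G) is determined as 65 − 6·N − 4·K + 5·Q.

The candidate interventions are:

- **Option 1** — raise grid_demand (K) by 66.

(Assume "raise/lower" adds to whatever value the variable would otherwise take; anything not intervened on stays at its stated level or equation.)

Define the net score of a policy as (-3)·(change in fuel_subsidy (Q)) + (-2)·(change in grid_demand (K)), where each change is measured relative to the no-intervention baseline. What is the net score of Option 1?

Baseline:
  M = 49
  K = -46 + 5·49 = 199
  Q = 294 + 5·199 = 1289
Option 1 (K + 66):
  M = 49
  K = -46 + 5·49 (+66 from intervention) = 265
  Q = 294 + 5·265 = 1619
ΔQ = 1619 − 1289 = 330; ΔK = 265 − 199 = 66
Score = (-3)·330 + (-2)·66 = -1122

-1122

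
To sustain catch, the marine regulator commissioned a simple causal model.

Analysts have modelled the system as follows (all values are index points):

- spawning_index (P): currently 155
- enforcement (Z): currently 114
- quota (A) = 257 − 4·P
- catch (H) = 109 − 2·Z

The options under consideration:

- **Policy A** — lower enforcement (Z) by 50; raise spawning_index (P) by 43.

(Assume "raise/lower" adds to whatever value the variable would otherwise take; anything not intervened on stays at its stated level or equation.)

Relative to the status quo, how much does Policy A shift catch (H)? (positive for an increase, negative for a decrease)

100

Baseline:
  Z = 114
  H = 109 − 2·114 = -119
Policy A (Z − 50, P + 43):
  Z = 114 − 50 = 64
  H = 109 − 2·64 = -19
Change in H: -19 − (-119) = 100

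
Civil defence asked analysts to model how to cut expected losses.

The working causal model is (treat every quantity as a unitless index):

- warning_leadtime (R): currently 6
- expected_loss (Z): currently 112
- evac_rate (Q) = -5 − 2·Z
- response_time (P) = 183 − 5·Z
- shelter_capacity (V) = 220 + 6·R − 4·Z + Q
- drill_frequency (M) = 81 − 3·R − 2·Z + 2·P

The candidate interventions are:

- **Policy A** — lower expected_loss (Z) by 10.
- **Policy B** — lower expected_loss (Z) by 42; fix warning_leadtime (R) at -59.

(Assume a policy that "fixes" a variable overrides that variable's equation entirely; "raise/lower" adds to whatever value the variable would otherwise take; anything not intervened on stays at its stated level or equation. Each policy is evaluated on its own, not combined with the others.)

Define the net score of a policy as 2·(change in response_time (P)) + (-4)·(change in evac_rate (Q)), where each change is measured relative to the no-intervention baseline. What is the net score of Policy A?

Baseline:
  Z = 112
  Q = -5 − 2·112 = -229
  P = 183 − 5·112 = -377
Policy A (Z − 10):
  Z = 112 − 10 = 102
  Q = -5 − 2·102 = -209
  P = 183 − 5·102 = -327
ΔP = -327 − (-377) = 50; ΔQ = -209 − (-229) = 20
Score = 2·50 + (-4)·20 = 20

20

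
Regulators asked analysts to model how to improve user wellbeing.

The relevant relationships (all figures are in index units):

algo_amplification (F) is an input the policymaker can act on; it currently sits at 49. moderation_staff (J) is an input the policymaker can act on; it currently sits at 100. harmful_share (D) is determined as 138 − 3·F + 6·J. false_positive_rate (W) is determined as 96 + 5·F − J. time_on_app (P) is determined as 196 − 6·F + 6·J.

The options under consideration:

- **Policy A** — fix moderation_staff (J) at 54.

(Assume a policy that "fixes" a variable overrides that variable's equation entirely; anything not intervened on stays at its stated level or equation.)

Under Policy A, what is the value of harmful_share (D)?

Policy A (J := 54):
  F = 49
  J = 54
  D = 138 − 3·49 + 6·54 = 315

315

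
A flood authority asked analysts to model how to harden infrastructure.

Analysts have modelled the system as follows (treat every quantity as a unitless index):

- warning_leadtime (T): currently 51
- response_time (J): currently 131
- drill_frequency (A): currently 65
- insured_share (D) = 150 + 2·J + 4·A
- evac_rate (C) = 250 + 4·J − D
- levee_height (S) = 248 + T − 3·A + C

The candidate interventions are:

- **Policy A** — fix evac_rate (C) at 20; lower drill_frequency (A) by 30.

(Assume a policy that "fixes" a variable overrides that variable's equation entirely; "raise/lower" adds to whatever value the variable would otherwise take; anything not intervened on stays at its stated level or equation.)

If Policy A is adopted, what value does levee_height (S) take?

214

Policy A (C := 20, A − 30):
  T = 51
  J = 131
  A = 65 − 30 = 35
  D = 150 + 2·131 + 4·35 = 552
  C = 20
  S = 248 + 51 − 3·35 + 20 = 214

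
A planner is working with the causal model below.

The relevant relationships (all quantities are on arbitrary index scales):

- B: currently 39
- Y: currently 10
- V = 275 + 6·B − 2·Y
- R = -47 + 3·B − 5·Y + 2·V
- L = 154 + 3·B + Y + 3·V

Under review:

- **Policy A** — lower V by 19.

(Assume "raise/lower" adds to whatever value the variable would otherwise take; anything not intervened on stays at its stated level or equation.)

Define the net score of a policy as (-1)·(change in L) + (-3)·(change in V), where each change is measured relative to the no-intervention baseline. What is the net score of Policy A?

114

Baseline:
  B = 39
  Y = 10
  V = 275 + 6·39 − 2·10 = 489
  L = 154 + 3·39 + 10 + 3·489 = 1748
Policy A (V − 19):
  B = 39
  Y = 10
  V = 275 + 6·39 − 2·10 (−19 from intervention) = 470
  L = 154 + 3·39 + 10 + 3·470 = 1691
ΔL = 1691 − 1748 = -57; ΔV = 470 − 489 = -19
Score = (-1)·(-57) + (-3)·(-19) = 114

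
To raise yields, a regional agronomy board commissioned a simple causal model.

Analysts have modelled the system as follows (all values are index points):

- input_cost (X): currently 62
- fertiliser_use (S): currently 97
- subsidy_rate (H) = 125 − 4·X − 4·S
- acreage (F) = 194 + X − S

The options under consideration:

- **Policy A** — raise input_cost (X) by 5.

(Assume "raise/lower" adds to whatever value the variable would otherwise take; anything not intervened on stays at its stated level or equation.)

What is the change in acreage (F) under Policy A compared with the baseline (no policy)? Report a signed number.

Baseline:
  X = 62
  S = 97
  F = 194 + 62 − 97 = 159
Policy A (X + 5):
  X = 62 + 5 = 67
  S = 97
  F = 194 + 67 − 97 = 164
Change in F: 164 − 159 = 5

5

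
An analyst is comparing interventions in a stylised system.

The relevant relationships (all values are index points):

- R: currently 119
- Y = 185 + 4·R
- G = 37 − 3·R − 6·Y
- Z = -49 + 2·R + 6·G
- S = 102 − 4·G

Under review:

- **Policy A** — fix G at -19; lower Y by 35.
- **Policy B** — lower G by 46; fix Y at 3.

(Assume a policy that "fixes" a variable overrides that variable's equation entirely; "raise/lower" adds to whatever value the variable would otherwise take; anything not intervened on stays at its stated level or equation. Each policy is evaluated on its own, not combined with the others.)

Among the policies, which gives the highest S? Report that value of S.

1638

Policy A (G := -19, Y − 35):
  R = 119
  Y = 185 + 4·119 (−35 from intervention) = 626
  G = -19
  S = 102 − 4·(-19) = 178
Policy B (G − 46, Y := 3):
  R = 119
  Y = 3
  G = 37 − 3·119 − 6·3 (−46 from intervention) = -384
  S = 102 − 4·(-384) = 1638
Comparing — Policy A: S=178, Policy B: S=1638. Highest is 1638 (Policy B).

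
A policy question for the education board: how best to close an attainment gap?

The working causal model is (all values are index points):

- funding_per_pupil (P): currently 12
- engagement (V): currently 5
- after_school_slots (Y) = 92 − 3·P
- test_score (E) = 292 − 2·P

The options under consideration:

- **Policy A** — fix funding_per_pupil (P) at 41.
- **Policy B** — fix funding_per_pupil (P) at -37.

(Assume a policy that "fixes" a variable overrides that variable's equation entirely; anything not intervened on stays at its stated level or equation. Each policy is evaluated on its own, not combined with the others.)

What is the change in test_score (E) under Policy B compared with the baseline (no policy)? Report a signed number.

Baseline:
  P = 12
  E = 292 − 2·12 = 268
Policy B (P := -37):
  P = -37
  E = 292 − 2·(-37) = 366
Change in E: 366 − 268 = 98

98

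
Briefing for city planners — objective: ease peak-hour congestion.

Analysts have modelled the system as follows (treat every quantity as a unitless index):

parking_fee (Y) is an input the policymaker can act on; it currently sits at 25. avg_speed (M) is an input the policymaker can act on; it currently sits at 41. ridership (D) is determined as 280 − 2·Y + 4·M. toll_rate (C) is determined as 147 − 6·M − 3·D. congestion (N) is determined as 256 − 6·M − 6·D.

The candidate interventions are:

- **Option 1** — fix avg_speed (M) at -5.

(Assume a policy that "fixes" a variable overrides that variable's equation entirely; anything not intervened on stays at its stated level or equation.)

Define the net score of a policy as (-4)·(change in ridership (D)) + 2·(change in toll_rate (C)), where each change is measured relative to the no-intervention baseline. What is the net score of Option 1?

Baseline:
  Y = 25
  M = 41
  D = 280 − 2·25 + 4·41 = 394
  C = 147 − 6·41 − 3·394 = -1281
Option 1 (M := -5):
  Y = 25
  M = -5
  D = 280 − 2·25 + 4·(-5) = 210
  C = 147 − 6·(-5) − 3·210 = -453
ΔD = 210 − 394 = -184; ΔC = -453 − (-1281) = 828
Score = (-4)·(-184) + 2·828 = 2392

2392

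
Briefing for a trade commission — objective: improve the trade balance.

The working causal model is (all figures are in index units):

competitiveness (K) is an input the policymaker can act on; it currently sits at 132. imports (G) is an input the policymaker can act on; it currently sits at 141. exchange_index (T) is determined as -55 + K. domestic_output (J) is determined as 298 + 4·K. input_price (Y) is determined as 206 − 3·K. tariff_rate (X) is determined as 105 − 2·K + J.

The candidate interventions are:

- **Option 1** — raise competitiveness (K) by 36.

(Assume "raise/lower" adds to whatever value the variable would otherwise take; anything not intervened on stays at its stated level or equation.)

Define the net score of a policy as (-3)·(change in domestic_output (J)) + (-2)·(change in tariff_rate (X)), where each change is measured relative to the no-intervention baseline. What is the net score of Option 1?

Baseline:
  K = 132
  J = 298 + 4·132 = 826
  X = 105 − 2·132 + 826 = 667
Option 1 (K + 36):
  K = 132 + 36 = 168
  J = 298 + 4·168 = 970
  X = 105 − 2·168 + 970 = 739
ΔJ = 970 − 826 = 144; ΔX = 739 − 667 = 72
Score = (-3)·144 + (-2)·72 = -576

-576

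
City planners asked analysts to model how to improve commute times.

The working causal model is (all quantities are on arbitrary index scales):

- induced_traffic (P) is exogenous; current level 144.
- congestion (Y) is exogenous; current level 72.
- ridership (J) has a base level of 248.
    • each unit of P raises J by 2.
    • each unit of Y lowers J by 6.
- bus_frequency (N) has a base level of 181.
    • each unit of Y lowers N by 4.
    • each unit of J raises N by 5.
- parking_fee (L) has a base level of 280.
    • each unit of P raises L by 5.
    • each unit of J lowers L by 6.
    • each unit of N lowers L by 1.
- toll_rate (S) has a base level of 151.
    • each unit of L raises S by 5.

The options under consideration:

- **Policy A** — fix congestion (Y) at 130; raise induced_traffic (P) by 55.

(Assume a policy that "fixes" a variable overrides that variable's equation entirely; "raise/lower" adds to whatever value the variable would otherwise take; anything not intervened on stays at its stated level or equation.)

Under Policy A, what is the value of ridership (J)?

-134

Policy A (Y := 130, P + 55):
  P = 144 + 55 = 199
  Y = 130
  J = 248 + 2·199 − 6·130 = -134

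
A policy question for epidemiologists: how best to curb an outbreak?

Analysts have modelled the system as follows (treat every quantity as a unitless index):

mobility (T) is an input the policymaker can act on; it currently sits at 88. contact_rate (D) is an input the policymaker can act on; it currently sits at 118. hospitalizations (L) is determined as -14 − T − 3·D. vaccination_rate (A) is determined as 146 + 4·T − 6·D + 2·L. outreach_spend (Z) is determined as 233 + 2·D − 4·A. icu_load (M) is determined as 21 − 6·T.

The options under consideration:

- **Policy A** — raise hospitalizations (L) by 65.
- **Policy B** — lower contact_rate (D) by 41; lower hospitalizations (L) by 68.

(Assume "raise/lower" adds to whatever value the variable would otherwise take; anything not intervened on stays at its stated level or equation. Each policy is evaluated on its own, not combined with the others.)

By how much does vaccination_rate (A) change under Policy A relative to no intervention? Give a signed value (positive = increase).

Baseline:
  T = 88
  D = 118
  L = -14 − 88 − 3·118 = -456
  A = 146 + 4·88 − 6·118 + 2·(-456) = -1122
Policy A (L + 65):
  T = 88
  D = 118
  L = -14 − 88 − 3·118 (+65 from intervention) = -391
  A = 146 + 4·88 − 6·118 + 2·(-391) = -992
Change in A: -992 − (-1122) = 130

130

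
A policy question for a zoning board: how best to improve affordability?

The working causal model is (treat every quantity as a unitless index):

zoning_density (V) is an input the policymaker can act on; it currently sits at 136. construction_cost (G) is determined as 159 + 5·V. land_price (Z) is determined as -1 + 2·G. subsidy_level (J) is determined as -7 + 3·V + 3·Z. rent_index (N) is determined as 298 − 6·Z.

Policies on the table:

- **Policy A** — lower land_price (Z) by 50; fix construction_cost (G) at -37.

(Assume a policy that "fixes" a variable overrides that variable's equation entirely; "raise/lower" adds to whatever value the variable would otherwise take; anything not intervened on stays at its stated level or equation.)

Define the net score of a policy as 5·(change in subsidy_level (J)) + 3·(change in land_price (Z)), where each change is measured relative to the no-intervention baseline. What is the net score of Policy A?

Baseline:
  V = 136
  G = 159 + 5·136 = 839
  Z = -1 + 2·839 = 1677
  J = -7 + 3·136 + 3·1677 = 5432
Policy A (Z − 50, G := -37):
  V = 136
  G = -37
  Z = -1 + 2·(-37) (−50 from intervention) = -125
  J = -7 + 3·136 + 3·(-125) = 26
ΔJ = 26 − 5432 = -5406; ΔZ = -125 − 1677 = -1802
Score = 5·(-5406) + 3·(-1802) = -32436

-32436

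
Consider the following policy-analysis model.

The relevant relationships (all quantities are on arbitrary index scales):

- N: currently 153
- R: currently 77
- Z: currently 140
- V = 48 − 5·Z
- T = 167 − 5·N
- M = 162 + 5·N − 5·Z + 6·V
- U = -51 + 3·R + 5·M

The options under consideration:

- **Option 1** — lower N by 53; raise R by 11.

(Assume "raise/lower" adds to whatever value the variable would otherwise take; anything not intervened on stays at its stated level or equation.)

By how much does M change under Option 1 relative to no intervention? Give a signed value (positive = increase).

Baseline:
  N = 153
  Z = 140
  V = 48 − 5·140 = -652
  M = 162 + 5·153 − 5·140 + 6·(-652) = -3685
Option 1 (N − 53, R + 11):
  N = 153 − 53 = 100
  Z = 140
  V = 48 − 5·140 = -652
  M = 162 + 5·100 − 5·140 + 6·(-652) = -3950
Change in M: -3950 − (-3685) = -265

-265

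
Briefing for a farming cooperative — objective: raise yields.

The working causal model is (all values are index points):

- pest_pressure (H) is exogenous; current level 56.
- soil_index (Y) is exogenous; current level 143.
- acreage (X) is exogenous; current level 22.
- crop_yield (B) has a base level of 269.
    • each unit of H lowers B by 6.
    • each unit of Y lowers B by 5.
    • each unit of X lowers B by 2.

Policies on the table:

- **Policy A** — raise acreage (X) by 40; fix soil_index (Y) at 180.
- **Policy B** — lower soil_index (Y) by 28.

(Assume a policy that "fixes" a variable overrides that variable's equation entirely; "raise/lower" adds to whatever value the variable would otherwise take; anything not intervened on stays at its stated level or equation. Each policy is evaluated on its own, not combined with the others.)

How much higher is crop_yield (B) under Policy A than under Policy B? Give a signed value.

Policy A (X + 40, Y := 180):
  H = 56
  Y = 180
  X = 22 + 40 = 62
  B = 269 − 6·56 − 5·180 − 2·62 = -1091
Policy B (Y − 28):
  H = 56
  Y = 143 − 28 = 115
  X = 22
  B = 269 − 6·56 − 5·115 − 2·22 = -686
B: -1091 − (-686) = -405

-405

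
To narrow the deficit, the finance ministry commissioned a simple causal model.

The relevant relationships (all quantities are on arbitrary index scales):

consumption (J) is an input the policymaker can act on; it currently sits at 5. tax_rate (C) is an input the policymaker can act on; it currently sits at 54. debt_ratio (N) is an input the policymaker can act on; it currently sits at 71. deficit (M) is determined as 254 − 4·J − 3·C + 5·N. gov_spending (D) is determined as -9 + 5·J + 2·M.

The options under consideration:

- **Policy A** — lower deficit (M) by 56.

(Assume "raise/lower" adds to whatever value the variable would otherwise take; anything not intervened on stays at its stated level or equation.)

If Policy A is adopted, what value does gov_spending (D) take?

Policy A (M − 56):
  J = 5
  C = 54
  N = 71
  M = 254 − 4·5 − 3·54 + 5·71 (−56 from intervention) = 371
  D = -9 + 5·5 + 2·371 = 758

758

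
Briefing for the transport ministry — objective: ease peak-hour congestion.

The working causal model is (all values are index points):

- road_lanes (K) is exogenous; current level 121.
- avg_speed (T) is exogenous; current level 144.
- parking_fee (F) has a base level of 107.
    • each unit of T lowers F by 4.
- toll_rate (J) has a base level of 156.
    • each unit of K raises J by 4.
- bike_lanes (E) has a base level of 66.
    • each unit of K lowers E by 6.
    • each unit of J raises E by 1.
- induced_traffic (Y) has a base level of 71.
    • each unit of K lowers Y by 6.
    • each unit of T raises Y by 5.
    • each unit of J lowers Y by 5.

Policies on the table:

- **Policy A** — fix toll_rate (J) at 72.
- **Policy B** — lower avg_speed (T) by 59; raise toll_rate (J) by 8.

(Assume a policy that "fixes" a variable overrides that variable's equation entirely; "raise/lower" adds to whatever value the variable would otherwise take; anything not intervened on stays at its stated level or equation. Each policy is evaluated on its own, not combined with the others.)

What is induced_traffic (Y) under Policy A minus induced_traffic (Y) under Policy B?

3175

Policy A (J := 72):
  K = 121
  T = 144
  J = 72
  Y = 71 − 6·121 + 5·144 − 5·72 = -295
Policy B (T − 59, J + 8):
  K = 121
  T = 144 − 59 = 85
  J = 156 + 4·121 (+8 from intervention) = 648
  Y = 71 − 6·121 + 5·85 − 5·648 = -3470
Y: -295 − (-3470) = 3175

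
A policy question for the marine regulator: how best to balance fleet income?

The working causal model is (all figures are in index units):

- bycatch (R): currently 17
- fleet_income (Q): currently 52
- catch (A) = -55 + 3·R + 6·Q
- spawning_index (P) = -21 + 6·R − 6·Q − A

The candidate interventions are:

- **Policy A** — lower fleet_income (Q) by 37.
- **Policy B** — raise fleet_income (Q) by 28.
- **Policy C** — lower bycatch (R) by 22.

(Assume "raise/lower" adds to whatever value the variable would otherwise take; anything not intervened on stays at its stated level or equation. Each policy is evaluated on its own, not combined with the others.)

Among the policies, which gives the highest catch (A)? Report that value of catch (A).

Policy A (Q − 37):
  R = 17
  Q = 52 − 37 = 15
  A = -55 + 3·17 + 6·15 = 86
Policy B (Q + 28):
  R = 17
  Q = 52 + 28 = 80
  A = -55 + 3·17 + 6·80 = 476
Policy C (R − 22):
  R = 17 − 22 = -5
  Q = 52
  A = -55 + 3·(-5) + 6·52 = 242
Comparing — Policy A: A=86, Policy B: A=476, Policy C: A=242. Highest is 476 (Policy B).

476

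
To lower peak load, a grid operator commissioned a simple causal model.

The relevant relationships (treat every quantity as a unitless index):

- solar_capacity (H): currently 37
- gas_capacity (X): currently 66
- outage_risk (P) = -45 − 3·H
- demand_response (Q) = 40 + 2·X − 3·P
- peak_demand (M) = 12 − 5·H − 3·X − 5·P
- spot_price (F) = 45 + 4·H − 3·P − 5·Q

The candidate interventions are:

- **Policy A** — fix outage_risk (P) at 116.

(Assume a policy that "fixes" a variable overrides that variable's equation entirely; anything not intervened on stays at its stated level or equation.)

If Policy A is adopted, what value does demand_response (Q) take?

Policy A (P := 116):
  H = 37
  X = 66
  P = 116
  Q = 40 + 2·66 − 3·116 = -176

-176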